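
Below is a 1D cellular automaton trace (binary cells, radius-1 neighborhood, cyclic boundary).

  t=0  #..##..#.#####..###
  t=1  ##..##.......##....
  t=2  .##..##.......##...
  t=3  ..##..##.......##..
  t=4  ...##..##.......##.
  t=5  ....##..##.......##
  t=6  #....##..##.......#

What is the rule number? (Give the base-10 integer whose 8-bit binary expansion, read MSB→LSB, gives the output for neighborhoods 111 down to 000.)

80

  ### -> .   bit 7 = 0  t=0,i=10
  ##. -> #   bit 6 = 1  t=0,i=0
  #.# -> .   bit 5 = 0  t=0,i=8
  #.. -> #   bit 4 = 1  t=0,i=1
  .## -> .   bit 3 = 0  t=0,i=3
  .#. -> .   bit 2 = 0  t=0,i=7
  ..# -> .   bit 1 = 0  t=0,i=2
  ... -> .   bit 0 = 0  t=1,i=7
  bits 01010000 = 80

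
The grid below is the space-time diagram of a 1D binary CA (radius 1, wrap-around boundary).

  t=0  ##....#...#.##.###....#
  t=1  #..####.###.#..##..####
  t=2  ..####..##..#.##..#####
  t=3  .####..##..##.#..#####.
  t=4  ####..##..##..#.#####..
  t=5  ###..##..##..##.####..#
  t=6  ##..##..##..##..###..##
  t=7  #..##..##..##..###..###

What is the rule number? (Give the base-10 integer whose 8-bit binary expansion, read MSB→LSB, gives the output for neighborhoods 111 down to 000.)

143

  ### -> #   bit 7 = 1  t=0,i=0
  ##. -> .   bit 6 = 0  t=0,i=1
  #.# -> .   bit 5 = 0  t=0,i=11
  #.. -> .   bit 4 = 0  t=0,i=2
  .## -> #   bit 3 = 1  t=0,i=12
  .#. -> #   bit 2 = 1  t=0,i=6
  ..# -> #   bit 1 = 1  t=0,i=5
  ... -> #   bit 0 = 1  t=0,i=3
  bits 10001111 = 143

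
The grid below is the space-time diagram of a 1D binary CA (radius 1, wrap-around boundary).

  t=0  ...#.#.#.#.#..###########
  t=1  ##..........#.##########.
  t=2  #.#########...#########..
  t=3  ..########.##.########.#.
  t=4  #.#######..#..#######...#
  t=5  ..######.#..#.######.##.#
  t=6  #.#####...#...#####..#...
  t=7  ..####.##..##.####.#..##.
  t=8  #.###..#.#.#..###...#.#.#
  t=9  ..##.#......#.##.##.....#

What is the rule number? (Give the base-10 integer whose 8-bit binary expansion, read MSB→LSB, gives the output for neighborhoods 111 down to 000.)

  ### -> #   bit 7 = 1  t=0,i=15
  ##. -> .   bit 6 = 0  t=0,i=24
  #.# -> .   bit 5 = 0  t=0,i=4
  #.. -> #   bit 4 = 1  t=0,i=0
  .## -> #   bit 3 = 1  t=0,i=14
  .#. -> .   bit 2 = 0  t=0,i=3
  ..# -> .   bit 1 = 0  t=0,i=2
  ... -> #   bit 0 = 1  t=0,i=1
  bits 10011001 = 153

153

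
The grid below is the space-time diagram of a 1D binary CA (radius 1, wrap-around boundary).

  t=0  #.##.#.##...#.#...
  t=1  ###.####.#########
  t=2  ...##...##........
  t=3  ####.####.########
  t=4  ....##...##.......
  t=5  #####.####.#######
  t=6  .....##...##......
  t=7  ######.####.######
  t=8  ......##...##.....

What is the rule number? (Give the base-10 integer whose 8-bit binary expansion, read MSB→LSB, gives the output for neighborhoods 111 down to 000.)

  [7] ### => .  t=1,i=0
  [6] ##. => .  t=0,i=3
  [5] #.# => #  t=0,i=1
  [4] #.. => #  t=0,i=9
  [3] .## => #  t=0,i=2
  [2] .#. => #  t=0,i=0
  [1] ..# => #  t=0,i=11
  [0] ... => #  t=0,i=10
  bits 00111111 = 63

63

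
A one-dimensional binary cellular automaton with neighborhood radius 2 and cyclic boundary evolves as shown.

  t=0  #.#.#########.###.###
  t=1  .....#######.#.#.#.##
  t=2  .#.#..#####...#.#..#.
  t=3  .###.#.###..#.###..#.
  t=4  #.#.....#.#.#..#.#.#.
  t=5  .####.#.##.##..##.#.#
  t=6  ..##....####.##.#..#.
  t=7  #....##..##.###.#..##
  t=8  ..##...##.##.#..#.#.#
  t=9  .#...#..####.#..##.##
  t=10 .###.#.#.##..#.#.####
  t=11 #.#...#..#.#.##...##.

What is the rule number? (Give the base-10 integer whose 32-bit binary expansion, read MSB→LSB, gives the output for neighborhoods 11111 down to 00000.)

  ##### -> #   bit 31 = 1  t=0,i=6
  ####. -> #   bit 30 = 1  t=0,i=11
  ###.# -> .   bit 29 = 0  t=0,i=0
  ###.. -> .   bit 28 = 0  t=2,i=10
  ##.## -> #   bit 27 = 1  t=0,i=13
  ##.#. -> .   bit 26 = 0  t=0,i=1
  ##..# -> #   bit 25 = 1  t=3,i=10
  ##... -> .   bit 24 = 0  t=1,i=0
  #.### -> .   bit 23 = 0  t=0,i=4
  #.##. -> #   bit 22 = 1  t=1,i=19
  #.#.# -> .   bit 21 = 0  t=0,i=2
  #.#.. -> #   bit 20 = 1  t=2,i=3
  #..## -> #   bit 19 = 1  t=2,i=5
  #..#. -> .   bit 18 = 0  t=2,i=0
  #...# -> #   bit 17 = 1  t=2,i=12
  #.... -> #   bit 16 = 1  t=1,i=1
  .#### -> #   bit 15 = 1  t=0,i=5
  .###. -> #   bit 14 = 1  t=0,i=15
  .##.# -> #   bit 13 = 1  t=5,i=9
  .##.. -> .   bit 12 = 0  t=1,i=20
  .#.## -> .   bit 11 = 0  t=0,i=3
  .#.#. -> #   bit 10 = 1  t=1,i=14
  .#..# -> .   bit 9 = 0  t=2,i=4
  .#... -> #   bit 8 = 1  t=4,i=3
  ..### -> .   bit 7 = 0  t=1,i=5
  ..##. -> .   bit 6 = 0  t=5,i=15
  ..#.# -> #   bit 5 = 1  t=2,i=1
  ..#.. -> #   bit 4 = 1  t=2,i=19
  ...## -> .   bit 3 = 0  t=1,i=4
  ...#. -> .   bit 2 = 0  t=2,i=13
  ....# -> #   bit 1 = 1  t=1,i=3
  ..... -> .   bit 0 = 0  t=1,i=2
  bits 11001010010110111110010100110010 = 3395020082

3395020082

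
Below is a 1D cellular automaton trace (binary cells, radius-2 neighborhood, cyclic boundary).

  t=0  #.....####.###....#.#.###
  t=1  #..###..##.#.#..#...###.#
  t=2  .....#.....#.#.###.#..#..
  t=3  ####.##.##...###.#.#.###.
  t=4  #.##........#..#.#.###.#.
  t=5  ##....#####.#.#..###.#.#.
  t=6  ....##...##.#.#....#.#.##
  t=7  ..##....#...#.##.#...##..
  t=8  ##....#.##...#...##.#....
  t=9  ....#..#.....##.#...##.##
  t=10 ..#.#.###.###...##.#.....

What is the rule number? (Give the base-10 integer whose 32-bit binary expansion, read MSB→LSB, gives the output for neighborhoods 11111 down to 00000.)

1890847003

  #####|.  b31=0 t=5,i=8
  ####.|#  b30=1 t=0,i=8
  ###.#|#  b29=1 t=0,i=9
  ###..|#  b28=1 t=0,i=0
  ##.##|.  b27=0 t=0,i=10
  ##.#.|.  b26=0 t=1,i=10
  ##..#|.  b25=0 t=1,i=1
  ##...|.  b24=0 t=0,i=1
  #.###|#  b23=1 t=0,i=11
  #.##.|.  b22=0 t=1,i=24
  #.#.#|#  b21=1 t=0,i=20
  #.#..|#  b20=1 t=1,i=13
  #..##|.  b19=0 t=1,i=2
  #..#.|#  b18=1 t=1,i=15
  #...#|.  b17=0 t=1,i=18
  #....|.  b16=0 t=0,i=2
  .####|.  b15=0 t=0,i=7
  .###.|.  b14=0 t=0,i=12
  .##.#|.  b13=0 t=1,i=9
  .##..|.  b12=0 t=1,i=0
  .#.##|#  b11=1 t=0,i=21
  .#.#.|.  b10=0 t=0,i=19
  .#..#|.  b9=0 t=1,i=14
  .#...|#  b8=1 t=1,i=17
  ..###|.  b7=0 t=0,i=6
  ..##.|.  b6=0 t=1,i=8
  ..#.#|.  b5=0 t=0,i=18
  ..#..|#  b4=1 t=1,i=16
  ...##|#  b3=1 t=0,i=5
  ...#.|.  b2=0 t=0,i=17
  ....#|#  b1=1 t=0,i=4
  .....|#  b0=1 t=0,i=3
  bits 01110000101101000000100100011011 = 1890847003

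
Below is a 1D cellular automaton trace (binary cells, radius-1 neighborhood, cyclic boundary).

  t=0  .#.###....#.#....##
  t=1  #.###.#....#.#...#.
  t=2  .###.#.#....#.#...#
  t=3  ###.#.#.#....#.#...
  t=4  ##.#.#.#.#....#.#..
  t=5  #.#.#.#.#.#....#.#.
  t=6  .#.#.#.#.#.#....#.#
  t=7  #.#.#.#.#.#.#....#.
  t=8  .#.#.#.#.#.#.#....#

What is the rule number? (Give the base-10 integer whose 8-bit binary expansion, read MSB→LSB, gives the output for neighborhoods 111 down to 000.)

  ###|#  b7=1 t=0,i=4
  ##.|.  b6=0 t=0,i=5
  #.#|#  b5=1 t=0,i=0
  #..|#  b4=1 t=0,i=6
  .##|#  b3=1 t=0,i=3
  .#.|.  b2=0 t=0,i=1
  ..#|.  b1=0 t=0,i=9
  ...|.  b0=0 t=0,i=7
  bits 10111000 = 184

184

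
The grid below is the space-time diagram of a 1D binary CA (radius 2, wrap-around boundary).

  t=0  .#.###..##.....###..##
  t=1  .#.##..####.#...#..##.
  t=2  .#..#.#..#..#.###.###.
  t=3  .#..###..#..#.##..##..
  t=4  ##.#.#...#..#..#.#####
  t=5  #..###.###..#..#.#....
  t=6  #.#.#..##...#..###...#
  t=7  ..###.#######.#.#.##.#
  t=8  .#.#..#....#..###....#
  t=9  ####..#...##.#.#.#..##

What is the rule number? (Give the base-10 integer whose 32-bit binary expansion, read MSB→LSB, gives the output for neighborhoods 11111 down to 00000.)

1102730357

  nb #####: next=.  (t=4,i=19, bit31=0)
  nb ####.: next=#  (t=1,i=9, bit30=1)
  nb ###.#: next=.  (t=1,i=10, bit29=0)
  nb ###..: next=.  (t=0,i=5, bit28=0)
  nb ##.##: next=.  (t=2,i=17, bit27=0)
  nb ##.#.: next=.  (t=0,i=0, bit26=0)
  nb ##..#: next=.  (t=0,i=6, bit25=0)
  nb ##...: next=#  (t=0,i=10, bit24=1)
  nb #.###: next=#  (t=0,i=3, bit23=1)
  nb #.##.: next=.  (t=1,i=3, bit22=0)
  nb #.#.#: next=#  (t=0,i=1, bit21=1)
  nb #.#..: next=#  (t=1,i=12, bit20=1)
  nb #..##: next=#  (t=0,i=7, bit19=1)
  nb #..#.: next=.  (t=1,i=0, bit18=0)
  nb #...#: next=#  (t=1,i=14, bit17=1)
  nb #....: next=.  (t=0,i=11, bit16=0)
  nb .####: next=.  (t=1,i=8, bit15=0)
  nb .###.: next=#  (t=0,i=4, bit14=1)
  nb .##.#: next=.  (t=0,i=21, bit13=0)
  nb .##..: next=#  (t=0,i=9, bit12=1)
  nb .#.##: next=.  (t=0,i=2, bit11=0)
  nb .#.#.: next=#  (t=2,i=5, bit10=1)
  nb .#..#: next=.  (t=1,i=17, bit9=0)
  nb .#...: next=.  (t=1,i=13, bit8=0)
  nb ..###: next=.  (t=0,i=15, bit7=0)
  nb ..##.: next=#  (t=0,i=8, bit6=1)
  nb ..#.#: next=#  (t=1,i=1, bit5=1)
  nb ..#..: next=#  (t=1,i=16, bit4=1)
  nb ...##: next=.  (t=0,i=14, bit3=0)
  nb ...#.: next=#  (t=1,i=15, bit2=1)
  nb ....#: next=.  (t=0,i=13, bit1=0)
  nb .....: next=#  (t=0,i=12, bit0=1)
  bits 01000001101110100101010001110101 = 1102730357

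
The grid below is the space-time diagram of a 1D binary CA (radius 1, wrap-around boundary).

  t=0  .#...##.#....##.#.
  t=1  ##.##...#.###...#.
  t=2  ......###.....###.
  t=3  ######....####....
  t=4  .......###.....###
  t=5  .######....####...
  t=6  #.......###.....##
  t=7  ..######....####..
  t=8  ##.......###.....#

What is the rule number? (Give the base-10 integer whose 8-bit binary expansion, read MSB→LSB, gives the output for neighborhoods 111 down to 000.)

7

  ### -> .   bit 7 = 0  t=1,i=11
  ##. -> .   bit 6 = 0  t=0,i=6
  #.# -> .   bit 5 = 0  t=0,i=7
  #.. -> .   bit 4 = 0  t=0,i=2
  .## -> .   bit 3 = 0  t=0,i=5
  .#. -> #   bit 2 = 1  t=0,i=1
  ..# -> #   bit 1 = 1  t=0,i=0
  ... -> #   bit 0 = 1  t=0,i=3
  bits 00000111 = 7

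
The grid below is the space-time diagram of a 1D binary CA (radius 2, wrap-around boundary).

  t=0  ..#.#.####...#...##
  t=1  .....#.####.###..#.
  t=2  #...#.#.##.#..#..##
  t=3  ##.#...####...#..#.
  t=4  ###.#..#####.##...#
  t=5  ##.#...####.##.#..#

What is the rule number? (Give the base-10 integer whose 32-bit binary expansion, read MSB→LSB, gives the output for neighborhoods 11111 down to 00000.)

3712068052

  #####|#  b31=1 t=4,i=9
  ####.|#  b30=1 t=0,i=8
  ###.#|.  b29=0 t=1,i=10
  ###..|#  b28=1 t=0,i=9
  ##.##|#  b27=1 t=1,i=11
  ##.#.|#  b26=1 t=2,i=10
  ##..#|.  b25=0 t=0,i=0
  ##...|#  b24=1 t=0,i=10
  #.###|.  b23=0 t=0,i=6
  #.##.|#  b22=1 t=2,i=8
  #.#.#|.  b21=0 t=0,i=4
  #.#..|.  b20=0 t=2,i=11
  #..##|.  b19=0 t=2,i=16
  #..#.|.  b18=0 t=0,i=1
  #...#|.  b17=0 t=0,i=11
  #....|#  b16=1 t=1,i=0
  .####|#  b15=1 t=0,i=7
  .###.|.  b14=0 t=1,i=13
  .##.#|#  b13=1 t=2,i=9
  .##..|.  b12=0 t=0,i=18
  .#.##|#  b11=1 t=0,i=5
  .#.#.|.  b10=0 t=0,i=3
  .#..#|.  b9=0 t=2,i=12
  .#...|#  b8=1 t=0,i=14
  ..###|#  b7=1 t=2,i=17
  ..##.|#  b6=1 t=0,i=17
  ..#.#|.  b5=0 t=0,i=2
  ..#..|#  b4=1 t=0,i=13
  ...##|.  b3=0 t=0,i=16
  ...#.|#  b2=1 t=0,i=12
  ....#|.  b1=0 t=1,i=3
  .....|.  b0=0 t=1,i=1
  bits 11011101010000011010100111010100 = 3712068052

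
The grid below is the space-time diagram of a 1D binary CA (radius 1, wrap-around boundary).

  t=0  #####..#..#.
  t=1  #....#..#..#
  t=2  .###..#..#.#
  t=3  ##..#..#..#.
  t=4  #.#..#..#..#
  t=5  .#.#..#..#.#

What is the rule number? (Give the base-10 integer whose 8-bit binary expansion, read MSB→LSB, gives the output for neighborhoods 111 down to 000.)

  ###|.  b7=0 t=0,i=1
  ##.|.  b6=0 t=0,i=4
  #.#|#  b5=1 t=0,i=11
  #..|#  b4=1 t=0,i=5
  .##|#  b3=1 t=0,i=0
  .#.|.  b2=0 t=0,i=7
  ..#|.  b1=0 t=0,i=6
  ...|#  b0=1 t=1,i=2
  bits 00111001 = 57

57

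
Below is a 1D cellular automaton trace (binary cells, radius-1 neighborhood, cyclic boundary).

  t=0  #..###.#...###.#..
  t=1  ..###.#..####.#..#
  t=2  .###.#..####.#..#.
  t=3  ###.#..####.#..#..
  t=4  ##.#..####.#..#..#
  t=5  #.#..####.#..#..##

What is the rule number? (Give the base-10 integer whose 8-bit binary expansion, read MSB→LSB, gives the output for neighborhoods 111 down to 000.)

  ### -> #   bit 7 = 1  t=0,i=4
  ##. -> .   bit 6 = 0  t=0,i=5
  #.# -> #   bit 5 = 1  t=0,i=6
  #.. -> .   bit 4 = 0  t=0,i=1
  .## -> #   bit 3 = 1  t=0,i=3
  .#. -> .   bit 2 = 0  t=0,i=0
  ..# -> #   bit 1 = 1  t=0,i=2
  ... -> #   bit 0 = 1  t=0,i=9
  bits 10101011 = 171

171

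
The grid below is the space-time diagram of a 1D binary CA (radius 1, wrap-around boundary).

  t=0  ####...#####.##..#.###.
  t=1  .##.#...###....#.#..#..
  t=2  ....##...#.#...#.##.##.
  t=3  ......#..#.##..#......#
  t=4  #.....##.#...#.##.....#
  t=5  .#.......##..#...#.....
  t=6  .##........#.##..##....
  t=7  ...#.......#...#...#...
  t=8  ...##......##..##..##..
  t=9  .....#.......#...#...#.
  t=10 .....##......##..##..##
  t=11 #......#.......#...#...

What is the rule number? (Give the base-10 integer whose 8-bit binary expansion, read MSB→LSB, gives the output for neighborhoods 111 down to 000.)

  ### -> #   bit 7 = 1  t=0,i=1
  ##. -> .   bit 6 = 0  t=0,i=3
  #.# -> .   bit 5 = 0  t=0,i=12
  #.. -> #   bit 4 = 1  t=0,i=4
  .## -> .   bit 3 = 0  t=0,i=0
  .#. -> #   bit 2 = 1  t=0,i=17
  ..# -> .   bit 1 = 0  t=0,i=6
  ... -> .   bit 0 = 0  t=0,i=5
  bits 10010100 = 148

148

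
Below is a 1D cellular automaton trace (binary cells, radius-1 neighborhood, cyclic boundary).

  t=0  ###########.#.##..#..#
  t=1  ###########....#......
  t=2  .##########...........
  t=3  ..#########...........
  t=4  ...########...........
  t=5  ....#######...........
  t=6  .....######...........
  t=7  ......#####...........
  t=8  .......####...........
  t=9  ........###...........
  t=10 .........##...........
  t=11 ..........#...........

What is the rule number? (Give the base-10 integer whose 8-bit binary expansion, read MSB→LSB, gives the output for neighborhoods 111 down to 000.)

  ### -> #   bit 7 = 1  t=0,i=0
  ##. -> #   bit 6 = 1  t=0,i=10
  #.# -> .   bit 5 = 0  t=0,i=11
  #.. -> .   bit 4 = 0  t=0,i=16
  .## -> .   bit 3 = 0  t=0,i=14
  .#. -> .   bit 2 = 0  t=0,i=12
  ..# -> .   bit 1 = 0  t=0,i=17
  ... -> .   bit 0 = 0  t=1,i=12
  bits 11000000 = 192

192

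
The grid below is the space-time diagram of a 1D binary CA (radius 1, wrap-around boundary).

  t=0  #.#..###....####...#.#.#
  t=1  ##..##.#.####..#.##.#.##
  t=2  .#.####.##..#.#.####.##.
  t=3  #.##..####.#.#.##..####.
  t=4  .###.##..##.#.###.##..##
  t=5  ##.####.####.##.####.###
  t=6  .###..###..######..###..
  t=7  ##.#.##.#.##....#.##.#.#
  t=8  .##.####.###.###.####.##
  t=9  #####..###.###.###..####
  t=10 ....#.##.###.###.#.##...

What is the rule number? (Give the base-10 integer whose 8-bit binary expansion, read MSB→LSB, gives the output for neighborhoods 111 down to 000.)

  ### -> .   bit 7 = 0  t=0,i=6
  ##. -> #   bit 6 = 1  t=0,i=0
  #.# -> #   bit 5 = 1  t=0,i=1
  #.. -> .   bit 4 = 0  t=0,i=3
  .## -> #   bit 3 = 1  t=0,i=5
  .#. -> .   bit 2 = 0  t=0,i=2
  ..# -> #   bit 1 = 1  t=0,i=4
  ... -> #   bit 0 = 1  t=0,i=9
  bits 01101011 = 107

107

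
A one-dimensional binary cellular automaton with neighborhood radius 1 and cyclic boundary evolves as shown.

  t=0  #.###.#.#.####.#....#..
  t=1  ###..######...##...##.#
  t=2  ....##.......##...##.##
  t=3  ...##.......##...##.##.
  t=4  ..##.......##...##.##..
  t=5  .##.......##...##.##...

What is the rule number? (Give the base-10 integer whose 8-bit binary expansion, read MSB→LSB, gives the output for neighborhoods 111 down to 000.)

  ###|.  b7=0 t=0,i=3
  ##.|.  b6=0 t=0,i=4
  #.#|#  b5=1 t=0,i=1
  #..|.  b4=0 t=0,i=16
  .##|#  b3=1 t=0,i=2
  .#.|#  b2=1 t=0,i=0
  ..#|#  b1=1 t=0,i=19
  ...|.  b0=0 t=0,i=17
  bits 00101110 = 46

46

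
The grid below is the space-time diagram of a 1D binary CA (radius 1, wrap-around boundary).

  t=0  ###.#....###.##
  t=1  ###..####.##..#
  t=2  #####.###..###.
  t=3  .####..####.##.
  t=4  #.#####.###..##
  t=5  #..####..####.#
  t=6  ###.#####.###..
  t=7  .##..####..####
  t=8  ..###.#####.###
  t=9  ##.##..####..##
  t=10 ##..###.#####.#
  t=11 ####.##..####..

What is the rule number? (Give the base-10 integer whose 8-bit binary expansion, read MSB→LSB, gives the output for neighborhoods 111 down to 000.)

  nb ###: next=#  (t=0,i=0, bit7=1)
  nb ##.: next=#  (t=0,i=2, bit6=1)
  nb #.#: next=.  (t=0,i=3, bit5=0)
  nb #..: next=#  (t=0,i=5, bit4=1)
  nb .##: next=.  (t=0,i=9, bit3=0)
  nb .#.: next=.  (t=0,i=4, bit2=0)
  nb ..#: next=#  (t=0,i=8, bit1=1)
  nb ...: next=#  (t=0,i=6, bit0=1)
  bits 11010011 = 211

211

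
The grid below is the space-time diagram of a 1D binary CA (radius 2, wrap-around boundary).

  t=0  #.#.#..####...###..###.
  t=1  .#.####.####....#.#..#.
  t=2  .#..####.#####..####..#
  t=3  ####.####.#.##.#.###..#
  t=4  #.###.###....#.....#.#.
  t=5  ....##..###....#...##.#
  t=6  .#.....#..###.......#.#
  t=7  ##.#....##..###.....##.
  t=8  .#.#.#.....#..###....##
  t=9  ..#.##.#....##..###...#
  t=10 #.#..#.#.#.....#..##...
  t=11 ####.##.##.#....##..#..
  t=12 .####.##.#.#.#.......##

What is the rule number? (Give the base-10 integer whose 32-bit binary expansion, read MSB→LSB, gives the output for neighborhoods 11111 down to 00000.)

  nb #####: next=.  (t=2,i=11, bit31=0)
  nb ####.: next=#  (t=0,i=9, bit30=1)
  nb ###.#: next=#  (t=0,i=21, bit29=1)
  nb ###..: next=#  (t=0,i=10, bit28=1)
  nb ##.##: next=#  (t=1,i=7, bit27=1)
  nb ##.#.: next=.  (t=0,i=22, bit26=0)
  nb ##..#: next=.  (t=0,i=17, bit25=0)
  nb ##...: next=#  (t=0,i=11, bit24=1)
  nb #.###: next=.  (t=1,i=3, bit23=0)
  nb #.##.: next=.  (t=3,i=12, bit22=0)
  nb #.#.#: next=.  (t=0,i=0, bit21=0)
  nb #.#..: next=#  (t=0,i=4, bit20=1)
  nb #..##: next=#  (t=0,i=6, bit19=1)
  nb #..#.: next=.  (t=1,i=0, bit18=0)
  nb #...#: next=.  (t=0,i=12, bit17=0)
  nb #....: next=#  (t=1,i=13, bit16=1)
  nb .####: next=#  (t=0,i=8, bit15=1)
  nb .###.: next=.  (t=0,i=15, bit14=0)
  nb .##.#: next=#  (t=3,i=13, bit13=1)
  nb .##..: next=.  (t=5,i=5, bit12=0)
  nb .#.##: next=.  (t=1,i=2, bit11=0)
  nb .#.#.: next=#  (t=0,i=1, bit10=1)
  nb .#..#: next=#  (t=0,i=5, bit9=1)
  nb .#...: next=.  (t=4,i=14, bit8=0)
  nb ..###: next=.  (t=0,i=7, bit7=0)
  nb ..##.: next=.  (t=5,i=4, bit6=0)
  nb ..#.#: next=#  (t=1,i=1, bit5=1)
  nb ..#..: next=.  (t=1,i=21, bit4=0)
  nb ...##: next=.  (t=0,i=13, bit3=0)
  nb ...#.: next=.  (t=1,i=15, bit2=0)
  nb ....#: next=.  (t=1,i=14, bit1=0)
  nb .....: next=.  (t=4,i=16, bit0=0)
  bits 01111001000110011010011000100000 = 2031724064

2031724064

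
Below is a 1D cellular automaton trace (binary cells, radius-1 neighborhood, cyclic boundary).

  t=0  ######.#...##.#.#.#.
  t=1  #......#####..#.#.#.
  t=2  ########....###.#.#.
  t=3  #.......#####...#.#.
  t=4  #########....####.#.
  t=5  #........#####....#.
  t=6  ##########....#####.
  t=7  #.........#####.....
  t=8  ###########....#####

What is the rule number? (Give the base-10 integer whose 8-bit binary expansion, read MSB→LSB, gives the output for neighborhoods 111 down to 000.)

  ###|.  b7=0 t=0,i=1
  ##.|.  b6=0 t=0,i=5
  #.#|.  b5=0 t=0,i=6
  #..|#  b4=1 t=0,i=8
  .##|#  b3=1 t=0,i=0
  .#.|#  b2=1 t=0,i=7
  ..#|#  b1=1 t=0,i=10
  ...|#  b0=1 t=0,i=9
  bits 00011111 = 31

31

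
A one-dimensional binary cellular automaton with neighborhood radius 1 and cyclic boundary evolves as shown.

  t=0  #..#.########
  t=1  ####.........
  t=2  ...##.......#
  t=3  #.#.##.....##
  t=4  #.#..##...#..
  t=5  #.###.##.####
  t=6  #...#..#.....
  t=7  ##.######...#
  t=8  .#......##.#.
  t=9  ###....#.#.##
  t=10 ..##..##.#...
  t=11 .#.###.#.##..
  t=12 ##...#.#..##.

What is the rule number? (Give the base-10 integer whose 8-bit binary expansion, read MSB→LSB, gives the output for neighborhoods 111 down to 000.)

86

  ### -> .   bit 7 = 0  t=0,i=6
  ##. -> #   bit 6 = 1  t=0,i=0
  #.# -> .   bit 5 = 0  t=0,i=4
  #.. -> #   bit 4 = 1  t=0,i=1
  .## -> .   bit 3 = 0  t=0,i=5
  .#. -> #   bit 2 = 1  t=0,i=3
  ..# -> #   bit 1 = 1  t=0,i=2
  ... -> .   bit 0 = 0  t=1,i=5
  bits 01010110 = 86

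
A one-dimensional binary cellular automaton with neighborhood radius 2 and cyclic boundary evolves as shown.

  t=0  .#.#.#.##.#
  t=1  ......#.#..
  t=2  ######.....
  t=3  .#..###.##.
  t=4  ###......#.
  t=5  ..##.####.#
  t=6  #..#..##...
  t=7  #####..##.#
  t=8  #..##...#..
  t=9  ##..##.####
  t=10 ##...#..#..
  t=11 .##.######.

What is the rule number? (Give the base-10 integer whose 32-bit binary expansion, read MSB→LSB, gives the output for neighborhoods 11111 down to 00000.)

  #####|.  b31=0 t=2,i=2
  ####.|#  b30=1 t=2,i=4
  ###.#|.  b29=0 t=3,i=6
  ###..|#  b28=1 t=2,i=5
  ##.##|.  b27=0 t=3,i=7
  ##.#.|.  b26=0 t=0,i=9
  ##..#|.  b25=0 t=3,i=10
  ##...|#  b24=1 t=2,i=6
  #.###|.  b23=0 t=4,i=0
  #.##.|.  b22=0 t=0,i=7
  #.#.#|.  b21=0 t=0,i=1
  #.#..|.  b20=0 t=1,i=8
  #..##|.  b19=0 t=3,i=3
  #..#.|#  b18=1 t=3,i=0
  #...#|.  b17=0 t=6,i=9
  #....|.  b16=0 t=1,i=10
  .####|#  b15=1 t=2,i=1
  .###.|.  b14=0 t=3,i=5
  .##.#|#  b13=1 t=0,i=8
  .##..|#  b12=1 t=3,i=9
  .#.##|#  b11=1 t=0,i=6
  .#.#.|.  b10=0 t=0,i=0
  .#..#|#  b9=1 t=3,i=2
  .#...|.  b8=0 t=1,i=9
  ..###|.  b7=0 t=2,i=0
  ..##.|.  b6=0 t=5,i=2
  ..#.#|.  b5=0 t=1,i=6
  ..#..|#  b4=1 t=3,i=1
  ...##|.  b3=0 t=2,i=10
  ...#.|#  b2=1 t=1,i=5
  ....#|#  b1=1 t=1,i=4
  .....|#  b0=1 t=1,i=0
  bits 01010001000001001011101000010111 = 1359264279

1359264279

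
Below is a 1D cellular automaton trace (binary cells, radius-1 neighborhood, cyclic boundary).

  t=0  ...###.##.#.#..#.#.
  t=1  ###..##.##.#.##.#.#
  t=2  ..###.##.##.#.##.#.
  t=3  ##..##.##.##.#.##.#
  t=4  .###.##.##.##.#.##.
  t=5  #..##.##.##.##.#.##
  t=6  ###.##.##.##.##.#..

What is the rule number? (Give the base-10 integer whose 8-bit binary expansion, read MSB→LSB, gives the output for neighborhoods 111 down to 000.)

115

  ###|.  b7=0 t=0,i=4
  ##.|#  b6=1 t=0,i=5
  #.#|#  b5=1 t=0,i=6
  #..|#  b4=1 t=0,i=13
  .##|.  b3=0 t=0,i=3
  .#.|.  b2=0 t=0,i=10
  ..#|#  b1=1 t=0,i=2
  ...|#  b0=1 t=0,i=0
  bits 01110011 = 115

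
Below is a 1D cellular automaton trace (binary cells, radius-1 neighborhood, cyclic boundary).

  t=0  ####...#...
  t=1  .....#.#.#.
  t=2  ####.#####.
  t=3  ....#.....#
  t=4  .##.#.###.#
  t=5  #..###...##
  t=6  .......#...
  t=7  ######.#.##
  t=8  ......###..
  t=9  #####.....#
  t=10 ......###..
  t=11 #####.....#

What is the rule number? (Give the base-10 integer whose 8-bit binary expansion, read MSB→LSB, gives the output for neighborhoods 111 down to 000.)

  [7] ### => .  t=0,i=1
  [6] ##. => .  t=0,i=3
  [5] #.# => #  t=1,i=6
  [4] #.. => .  t=0,i=4
  [3] .## => .  t=0,i=0
  [2] .#. => #  t=0,i=7
  [1] ..# => .  t=0,i=6
  [0] ... => #  t=0,i=5
  bits 00100101 = 37

37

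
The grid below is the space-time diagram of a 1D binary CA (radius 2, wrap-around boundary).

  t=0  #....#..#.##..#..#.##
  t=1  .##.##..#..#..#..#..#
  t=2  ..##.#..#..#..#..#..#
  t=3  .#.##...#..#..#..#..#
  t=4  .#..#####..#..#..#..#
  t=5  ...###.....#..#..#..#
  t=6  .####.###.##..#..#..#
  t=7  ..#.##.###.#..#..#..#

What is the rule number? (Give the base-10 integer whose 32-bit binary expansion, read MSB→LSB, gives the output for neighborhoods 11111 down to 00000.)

  #####|.  b31=0 t=4,i=6
  ####.|.  b30=0 t=4,i=7
  ###.#|#  b29=1 t=6,i=4
  ###..|.  b28=0 t=0,i=0
  ##.##|#  b27=1 t=1,i=3
  ##.#.|#  b26=1 t=2,i=4
  ##..#|.  b25=0 t=0,i=12
  ##...|#  b24=1 t=0,i=1
  #.###|.  b23=0 t=0,i=19
  #.##.|.  b22=0 t=0,i=10
  #.#.#|#  b21=1 t=3,i=1
  #.#..|.  b20=0 t=2,i=5
  #..##|#  b19=1 t=2,i=1
  #..#.|.  b18=0 t=0,i=7
  #...#|#  b17=1 t=3,i=6
  #....|#  b16=1 t=0,i=2
  .####|#  b15=1 t=4,i=5
  .###.|#  b14=1 t=0,i=20
  .##.#|#  b13=1 t=1,i=2
  .##..|#  b12=1 t=0,i=11
  .#.##|.  b11=0 t=0,i=9
  .#.#.|.  b10=0 t=3,i=0
  .#..#|.  b9=0 t=0,i=6
  .#...|.  b8=0 t=5,i=0
  ..###|#  b7=1 t=4,i=4
  ..##.|.  b6=0 t=2,i=2
  ..#.#|#  b5=1 t=0,i=8
  ..#..|#  b4=1 t=0,i=5
  ...##|#  b3=1 t=5,i=2
  ...#.|#  b2=1 t=0,i=4
  ....#|.  b1=0 t=0,i=3
  .....|#  b0=1 t=5,i=8
  bits 00101101001010111111000010111101 = 757854397

757854397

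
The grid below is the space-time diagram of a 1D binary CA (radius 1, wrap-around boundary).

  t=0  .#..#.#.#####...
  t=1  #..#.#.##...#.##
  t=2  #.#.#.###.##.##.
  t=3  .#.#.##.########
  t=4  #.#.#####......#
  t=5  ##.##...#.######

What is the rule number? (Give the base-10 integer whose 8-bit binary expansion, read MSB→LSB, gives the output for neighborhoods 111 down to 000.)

  nb ###: next=.  (t=0,i=9, bit7=0)
  nb ##.: next=#  (t=0,i=12, bit6=1)
  nb #.#: next=#  (t=0,i=5, bit5=1)
  nb #..: next=.  (t=0,i=2, bit4=0)
  nb .##: next=#  (t=0,i=8, bit3=1)
  nb .#.: next=.  (t=0,i=1, bit2=0)
  nb ..#: next=#  (t=0,i=0, bit1=1)
  nb ...: next=#  (t=0,i=14, bit0=1)
  bits 01101011 = 107

107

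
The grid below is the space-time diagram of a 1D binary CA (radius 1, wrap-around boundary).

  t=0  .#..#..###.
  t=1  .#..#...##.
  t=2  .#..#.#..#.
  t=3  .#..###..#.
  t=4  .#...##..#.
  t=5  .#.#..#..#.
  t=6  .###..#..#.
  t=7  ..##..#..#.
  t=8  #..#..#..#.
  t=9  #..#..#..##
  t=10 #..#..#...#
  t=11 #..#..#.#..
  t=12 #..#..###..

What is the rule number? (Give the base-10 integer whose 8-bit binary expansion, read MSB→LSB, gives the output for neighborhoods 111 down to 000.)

  nb ###: next=#  (t=0,i=8, bit7=1)
  nb ##.: next=#  (t=0,i=9, bit6=1)
  nb #.#: next=#  (t=2,i=5, bit5=1)
  nb #..: next=.  (t=0,i=2, bit4=0)
  nb .##: next=.  (t=0,i=7, bit3=0)
  nb .#.: next=#  (t=0,i=1, bit2=1)
  nb ..#: next=.  (t=0,i=0, bit1=0)
  nb ...: next=#  (t=1,i=6, bit0=1)
  bits 11100101 = 229

229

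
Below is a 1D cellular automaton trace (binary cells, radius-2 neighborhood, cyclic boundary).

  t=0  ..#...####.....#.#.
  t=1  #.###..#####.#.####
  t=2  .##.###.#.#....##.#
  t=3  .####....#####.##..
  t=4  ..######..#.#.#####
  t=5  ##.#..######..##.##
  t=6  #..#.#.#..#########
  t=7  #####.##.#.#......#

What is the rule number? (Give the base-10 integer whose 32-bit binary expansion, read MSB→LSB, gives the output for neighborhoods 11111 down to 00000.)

  nb #####: next=.  (t=1,i=9, bit31=0)
  nb ####.: next=#  (t=0,i=8, bit30=1)
  nb ###.#: next=.  (t=1,i=0, bit29=0)
  nb ###..: next=#  (t=0,i=9, bit28=1)
  nb ##.##: next=#  (t=1,i=1, bit27=1)
  nb ##.#.: next=.  (t=1,i=12, bit26=0)
  nb ##..#: next=#  (t=1,i=5, bit25=1)
  nb ##...: next=#  (t=0,i=10, bit24=1)
  nb #.###: next=#  (t=1,i=2, bit23=1)
  nb #.##.: next=#  (t=2,i=1, bit22=1)
  nb #.#.#: next=.  (t=1,i=13, bit21=0)
  nb #.#..: next=#  (t=0,i=17, bit20=1)
  nb #..##: next=#  (t=1,i=6, bit19=1)
  nb #..#.: next=#  (t=4,i=9, bit18=1)
  nb #...#: next=#  (t=0,i=0, bit17=1)
  nb #....: next=#  (t=0,i=11, bit16=1)
  nb .####: next=#  (t=0,i=7, bit15=1)
  nb .###.: next=.  (t=1,i=3, bit14=0)
  nb .##.#: next=#  (t=2,i=2, bit13=1)
  nb .##..: next=#  (t=3,i=16, bit12=1)
  nb .#.##: next=.  (t=1,i=14, bit11=0)
  nb .#.#.: next=#  (t=0,i=16, bit10=1)
  nb .#..#: next=.  (t=5,i=4, bit9=0)
  nb .#...: next=#  (t=0,i=3, bit8=1)
  nb ..###: next=.  (t=0,i=6, bit7=0)
  nb ..##.: next=#  (t=2,i=15, bit6=1)
  nb ..#.#: next=#  (t=0,i=15, bit5=1)
  nb ..#..: next=#  (t=0,i=2, bit4=1)
  nb ...##: next=.  (t=0,i=5, bit3=0)
  nb ...#.: next=.  (t=0,i=1, bit2=0)
  nb ....#: next=#  (t=0,i=13, bit1=1)
  nb .....: next=.  (t=0,i=12, bit0=0)
  bits 01011011110111111011010101110010 = 1541387634

1541387634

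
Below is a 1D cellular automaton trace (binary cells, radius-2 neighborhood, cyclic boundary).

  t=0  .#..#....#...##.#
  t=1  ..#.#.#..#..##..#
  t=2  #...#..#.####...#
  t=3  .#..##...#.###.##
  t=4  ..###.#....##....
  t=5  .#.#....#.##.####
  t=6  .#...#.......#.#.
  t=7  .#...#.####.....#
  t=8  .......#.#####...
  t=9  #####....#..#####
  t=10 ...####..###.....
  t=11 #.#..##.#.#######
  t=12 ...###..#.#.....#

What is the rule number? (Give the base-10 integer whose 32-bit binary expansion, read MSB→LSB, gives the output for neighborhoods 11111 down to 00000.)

  nb #####: next=.  (t=8,i=11, bit31=0)
  nb ####.: next=#  (t=2,i=11, bit30=1)
  nb ###.#: next=.  (t=3,i=13, bit29=0)
  nb ###..: next=#  (t=2,i=12, bit28=1)
  nb ##.##: next=.  (t=3,i=14, bit27=0)
  nb ##.#.: next=.  (t=0,i=15, bit26=0)
  nb ##..#: next=.  (t=1,i=14, bit25=0)
  nb ##...: next=#  (t=2,i=1, bit24=1)
  nb #.###: next=#  (t=2,i=9, bit23=1)
  nb #.##.: next=.  (t=3,i=15, bit22=0)
  nb #.#.#: next=#  (t=0,i=16, bit21=1)
  nb #.#..: next=.  (t=0,i=1, bit20=0)
  nb #..##: next=#  (t=1,i=11, bit19=1)
  nb #..#.: next=.  (t=0,i=3, bit18=0)
  nb #...#: next=.  (t=0,i=11, bit17=0)
  nb #....: next=#  (t=0,i=6, bit16=1)
  nb .####: next=.  (t=2,i=10, bit15=0)
  nb .###.: next=#  (t=3,i=12, bit14=1)
  nb .##.#: next=.  (t=0,i=14, bit13=0)
  nb .##..: next=.  (t=1,i=13, bit12=0)
  nb .#.##: next=.  (t=2,i=8, bit11=0)
  nb .#.#.: next=.  (t=0,i=0, bit10=0)
  nb .#..#: next=#  (t=0,i=2, bit9=1)
  nb .#...: next=.  (t=0,i=5, bit8=0)
  nb ..###: next=.  (t=4,i=2, bit7=0)
  nb ..##.: next=#  (t=0,i=13, bit6=1)
  nb ..#.#: next=.  (t=1,i=2, bit5=0)
  nb ..#..: next=#  (t=0,i=4, bit4=1)
  nb ...##: next=#  (t=0,i=12, bit3=1)
  nb ...#.: next=.  (t=0,i=8, bit2=0)
  nb ....#: next=.  (t=0,i=7, bit1=0)
  nb .....: next=#  (t=4,i=15, bit0=1)
  bits 01010001101010010100001001011001 = 1370047065

1370047065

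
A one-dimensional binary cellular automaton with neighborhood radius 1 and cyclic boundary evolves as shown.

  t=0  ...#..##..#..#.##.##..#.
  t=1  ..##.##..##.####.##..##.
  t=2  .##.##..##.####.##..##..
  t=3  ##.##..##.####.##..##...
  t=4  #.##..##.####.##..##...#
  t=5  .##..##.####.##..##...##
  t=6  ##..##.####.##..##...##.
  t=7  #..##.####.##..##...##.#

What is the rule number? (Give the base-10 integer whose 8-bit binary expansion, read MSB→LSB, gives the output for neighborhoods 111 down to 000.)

174

  [7] ### => #  t=1,i=13
  [6] ##. => .  t=0,i=7
  [5] #.# => #  t=0,i=14
  [4] #.. => .  t=0,i=4
  [3] .## => #  t=0,i=6
  [2] .#. => #  t=0,i=3
  [1] ..# => #  t=0,i=2
  [0] ... => .  t=0,i=0
  bits 10101110 = 174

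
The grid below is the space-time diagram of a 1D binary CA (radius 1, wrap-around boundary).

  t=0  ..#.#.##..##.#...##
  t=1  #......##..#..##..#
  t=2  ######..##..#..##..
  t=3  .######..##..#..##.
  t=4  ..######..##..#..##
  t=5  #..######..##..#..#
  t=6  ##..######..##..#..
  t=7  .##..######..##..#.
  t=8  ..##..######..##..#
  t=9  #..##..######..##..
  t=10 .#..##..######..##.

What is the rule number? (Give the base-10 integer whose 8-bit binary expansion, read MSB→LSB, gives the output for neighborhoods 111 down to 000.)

209

  [7] ### => #  t=2,i=1
  [6] ##. => #  t=0,i=7
  [5] #.# => .  t=0,i=3
  [4] #.. => #  t=0,i=0
  [3] .## => .  t=0,i=6
  [2] .#. => .  t=0,i=2
  [1] ..# => .  t=0,i=1
  [0] ... => #  t=0,i=15
  bits 11010001 = 209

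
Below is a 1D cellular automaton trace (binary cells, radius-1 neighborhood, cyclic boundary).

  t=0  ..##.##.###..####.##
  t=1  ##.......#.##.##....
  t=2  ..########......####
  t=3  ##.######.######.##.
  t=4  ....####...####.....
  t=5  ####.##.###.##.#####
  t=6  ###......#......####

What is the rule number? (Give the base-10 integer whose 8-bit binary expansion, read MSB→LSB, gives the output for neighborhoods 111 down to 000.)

151

  [7] ### => #  t=0,i=9
  [6] ##. => .  t=0,i=3
  [5] #.# => .  t=0,i=4
  [4] #.. => #  t=0,i=0
  [3] .## => .  t=0,i=2
  [2] .#. => #  t=1,i=9
  [1] ..# => #  t=0,i=1
  [0] ... => #  t=1,i=3
  bits 10010111 = 151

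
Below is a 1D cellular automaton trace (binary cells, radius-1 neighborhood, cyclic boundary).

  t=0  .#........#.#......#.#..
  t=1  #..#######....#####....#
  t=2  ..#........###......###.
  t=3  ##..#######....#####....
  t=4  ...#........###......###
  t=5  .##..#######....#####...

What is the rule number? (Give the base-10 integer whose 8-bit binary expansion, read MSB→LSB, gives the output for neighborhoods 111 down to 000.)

3

  ### -> .   bit 7 = 0  t=1,i=4
  ##. -> .   bit 6 = 0  t=1,i=0
  #.# -> .   bit 5 = 0  t=0,i=11
  #.. -> .   bit 4 = 0  t=0,i=2
  .## -> .   bit 3 = 0  t=1,i=3
  .#. -> .   bit 2 = 0  t=0,i=1
  ..# -> #   bit 1 = 1  t=0,i=0
  ... -> #   bit 0 = 1  t=0,i=3
  bits 00000011 = 3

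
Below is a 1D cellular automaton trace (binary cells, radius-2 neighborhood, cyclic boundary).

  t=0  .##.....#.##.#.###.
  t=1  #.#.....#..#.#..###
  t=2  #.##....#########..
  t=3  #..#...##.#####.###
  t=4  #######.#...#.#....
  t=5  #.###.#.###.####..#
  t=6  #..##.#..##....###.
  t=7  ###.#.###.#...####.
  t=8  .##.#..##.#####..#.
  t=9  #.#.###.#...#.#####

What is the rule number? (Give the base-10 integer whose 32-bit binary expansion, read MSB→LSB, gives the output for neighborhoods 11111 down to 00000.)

2990438328

  #####|#  b31=1 t=2,i=10
  ####.|.  b30=0 t=1,i=18
  ###.#|#  b29=1 t=1,i=0
  ###..|#  b28=1 t=0,i=17
  ##.##|.  b27=0 t=3,i=9
  ##.#.|.  b26=0 t=0,i=12
  ##..#|#  b25=1 t=0,i=18
  ##...|.  b24=0 t=0,i=3
  #.###|.  b23=0 t=0,i=15
  #.##.|.  b22=0 t=0,i=10
  #.#.#|#  b21=1 t=0,i=13
  #.#..|#  b20=1 t=1,i=2
  #..##|#  b19=1 t=0,i=0
  #..#.|#  b18=1 t=1,i=10
  #...#|#  b17=1 t=3,i=5
  #....|.  b16=0 t=0,i=4
  .####|.  b15=0 t=1,i=17
  .###.|#  b14=1 t=0,i=16
  .##.#|#  b13=1 t=0,i=11
  .##..|#  b12=1 t=0,i=2
  .#.##|.  b11=0 t=0,i=9
  .#.#.|#  b10=1 t=1,i=12
  .#..#|#  b9=1 t=1,i=9
  .#...|#  b8=1 t=1,i=3
  ..###|#  b7=1 t=1,i=16
  ..##.|.  b6=0 t=0,i=1
  ..#.#|#  b5=1 t=0,i=8
  ..#..|#  b4=1 t=1,i=8
  ...##|#  b3=1 t=2,i=7
  ...#.|.  b2=0 t=0,i=7
  ....#|.  b1=0 t=0,i=6
  .....|.  b0=0 t=0,i=5
  bits 10110010001111100111011110111000 = 2990438328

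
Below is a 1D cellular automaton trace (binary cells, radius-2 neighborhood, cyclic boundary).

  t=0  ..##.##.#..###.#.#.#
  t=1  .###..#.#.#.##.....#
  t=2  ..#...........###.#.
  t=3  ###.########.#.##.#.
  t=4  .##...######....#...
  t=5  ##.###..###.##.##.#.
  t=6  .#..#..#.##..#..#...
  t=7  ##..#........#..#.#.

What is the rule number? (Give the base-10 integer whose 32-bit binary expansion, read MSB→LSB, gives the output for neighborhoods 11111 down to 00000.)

3776667741

  #####|#  b31=1 t=3,i=6
  ####.|#  b30=1 t=3,i=10
  ###.#|#  b29=1 t=0,i=13
  ###..|.  b28=0 t=1,i=3
  ##.##|.  b27=0 t=0,i=4
  ##.#.|.  b26=0 t=0,i=7
  ##..#|.  b25=0 t=1,i=4
  ##...|#  b24=1 t=1,i=14
  #.###|.  b23=0 t=1,i=1
  #.##.|.  b22=0 t=0,i=5
  #.#.#|.  b21=0 t=0,i=15
  #.#..|#  b20=1 t=0,i=8
  #..##|#  b19=1 t=0,i=1
  #..#.|.  b18=0 t=1,i=5
  #...#|#  b17=1 t=2,i=0
  #....|#  b16=1 t=1,i=15
  .####|.  b15=0 t=3,i=5
  .###.|#  b14=1 t=0,i=12
  .##.#|#  b13=1 t=0,i=3
  .##..|.  b12=0 t=1,i=13
  .#.##|.  b11=0 t=1,i=0
  .#.#.|.  b10=0 t=0,i=16
  .#..#|.  b9=0 t=0,i=0
  .#...|.  b8=0 t=2,i=3
  ..###|.  b7=0 t=0,i=11
  ..##.|#  b6=1 t=0,i=2
  ..#.#|.  b5=0 t=1,i=6
  ..#..|#  b4=1 t=2,i=2
  ...##|#  b3=1 t=2,i=13
  ...#.|#  b2=1 t=1,i=18
  ....#|.  b1=0 t=1,i=17
  .....|#  b0=1 t=1,i=16
  bits 11100001000110110110000001011101 = 3776667741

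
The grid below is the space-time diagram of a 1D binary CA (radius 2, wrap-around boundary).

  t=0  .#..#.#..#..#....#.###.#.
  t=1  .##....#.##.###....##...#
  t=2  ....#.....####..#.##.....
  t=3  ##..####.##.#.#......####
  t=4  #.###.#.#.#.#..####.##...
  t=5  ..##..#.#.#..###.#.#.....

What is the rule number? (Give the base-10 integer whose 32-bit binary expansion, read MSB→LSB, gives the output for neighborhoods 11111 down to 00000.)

  [31] ##### => .  t=3,i=23
  [30] ####. => #  t=2,i=12
  [29] ###.# => .  t=0,i=21
  [28] ###.. => .  t=1,i=14
  [27] ##.## => #  t=1,i=11
  [26] ##.#. => .  t=0,i=22
  [25] ##..# => #  t=2,i=14
  [24] ##... => .  t=1,i=3
  [23] #.### => #  t=0,i=19
  [22] #.##. => .  t=1,i=1
  [21] #.#.# => #  t=3,i=12
  [20] #.#.. => .  t=0,i=6
  [19] #..## => #  t=3,i=3
  [18] #..#. => .  t=0,i=0
  [17] #...# => .  t=1,i=22
  [16] #.... => #  t=0,i=14
  [15] .#### => .  t=2,i=11
  [14] .###. => #  t=0,i=20
  [13] .##.# => #  t=1,i=10
  [12] .##.. => .  t=1,i=2
  [11] .#.## => .  t=0,i=18
  [10] .#.#. => .  t=0,i=5
  [9] .#..# => #  t=0,i=2
  [8] .#... => #  t=0,i=13
  [7] ..### => #  t=2,i=10
  [6] ..##. => #  t=1,i=19
  [5] ..#.# => .  t=0,i=4
  [4] ..#.. => #  t=0,i=1
  [3] ...## => #  t=1,i=18
  [2] ...#. => .  t=0,i=16
  [1] ....# => .  t=0,i=15
  [0] ..... => #  t=2,i=0
  bits 01001010101010010110001111011001 = 1252615129

1252615129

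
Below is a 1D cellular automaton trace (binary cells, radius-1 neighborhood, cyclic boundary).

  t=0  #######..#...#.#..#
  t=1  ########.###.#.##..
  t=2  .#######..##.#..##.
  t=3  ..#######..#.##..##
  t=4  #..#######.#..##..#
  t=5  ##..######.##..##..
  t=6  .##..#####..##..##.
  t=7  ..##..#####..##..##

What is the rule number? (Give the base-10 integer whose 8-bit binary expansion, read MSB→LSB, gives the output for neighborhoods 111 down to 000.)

  nb ###: next=#  (t=0,i=0, bit7=1)
  nb ##.: next=#  (t=0,i=6, bit6=1)
  nb #.#: next=.  (t=0,i=14, bit5=0)
  nb #..: next=#  (t=0,i=7, bit4=1)
  nb .##: next=.  (t=0,i=18, bit3=0)
  nb .#.: next=#  (t=0,i=9, bit2=1)
  nb ..#: next=.  (t=0,i=8, bit1=0)
  nb ...: next=#  (t=0,i=11, bit0=1)
  bits 11010101 = 213

213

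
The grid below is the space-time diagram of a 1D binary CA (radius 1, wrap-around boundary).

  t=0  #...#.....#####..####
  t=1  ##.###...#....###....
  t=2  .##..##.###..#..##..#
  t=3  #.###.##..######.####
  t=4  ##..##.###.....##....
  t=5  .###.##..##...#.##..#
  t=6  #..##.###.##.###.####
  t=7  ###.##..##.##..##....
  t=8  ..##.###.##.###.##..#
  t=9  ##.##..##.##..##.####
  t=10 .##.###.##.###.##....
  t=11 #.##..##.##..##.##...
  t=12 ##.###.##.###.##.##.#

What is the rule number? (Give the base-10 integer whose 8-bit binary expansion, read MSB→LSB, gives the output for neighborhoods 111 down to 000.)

  ###|.  b7=0 t=0,i=11
  ##.|#  b6=1 t=0,i=0
  #.#|#  b5=1 t=1,i=2
  #..|#  b4=1 t=0,i=1
  .##|.  b3=0 t=0,i=10
  .#.|#  b2=1 t=0,i=4
  ..#|#  b1=1 t=0,i=3
  ...|.  b0=0 t=0,i=2
  bits 01110110 = 118

118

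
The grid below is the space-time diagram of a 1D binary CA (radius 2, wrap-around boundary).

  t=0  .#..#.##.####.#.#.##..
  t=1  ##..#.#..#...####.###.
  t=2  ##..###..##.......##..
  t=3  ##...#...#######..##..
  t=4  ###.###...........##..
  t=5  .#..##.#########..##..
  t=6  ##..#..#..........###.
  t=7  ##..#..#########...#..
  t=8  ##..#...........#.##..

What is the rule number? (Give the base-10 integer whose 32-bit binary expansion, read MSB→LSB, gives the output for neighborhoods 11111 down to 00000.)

99702133

  #####|.  b31=0 t=3,i=11
  ####.|.  b30=0 t=0,i=11
  ###.#|.  b29=0 t=0,i=12
  ###..|.  b28=0 t=2,i=6
  ##.##|.  b27=0 t=0,i=8
  ##.#.|#  b26=1 t=0,i=13
  ##..#|.  b25=0 t=1,i=2
  ##...|#  b24=1 t=0,i=20
  #.###|#  b23=1 t=0,i=9
  #.##.|#  b22=1 t=0,i=6
  #.#.#|#  b21=1 t=0,i=14
  #.#..|#  b20=1 t=1,i=6
  #..##|.  b19=0 t=2,i=3
  #..#.|.  b18=0 t=0,i=3
  #...#|.  b17=0 t=0,i=21
  #....|#  b16=1 t=2,i=12
  .####|.  b15=0 t=0,i=10
  .###.|#  b14=1 t=1,i=19
  .##.#|.  b13=0 t=0,i=7
  .##..|#  b12=1 t=0,i=19
  .#.##|.  b11=0 t=0,i=5
  .#.#.|#  b10=1 t=0,i=15
  .#..#|.  b9=0 t=0,i=2
  .#...|#  b8=1 t=1,i=10
  ..###|.  b7=0 t=1,i=13
  ..##.|#  b6=1 t=2,i=0
  ..#.#|#  b5=1 t=0,i=4
  ..#..|#  b4=1 t=0,i=1
  ...##|.  b3=0 t=1,i=12
  ...#.|#  b2=1 t=0,i=0
  ....#|.  b1=0 t=2,i=16
  .....|#  b0=1 t=2,i=13
  bits 00000101111100010101010101110101 = 99702133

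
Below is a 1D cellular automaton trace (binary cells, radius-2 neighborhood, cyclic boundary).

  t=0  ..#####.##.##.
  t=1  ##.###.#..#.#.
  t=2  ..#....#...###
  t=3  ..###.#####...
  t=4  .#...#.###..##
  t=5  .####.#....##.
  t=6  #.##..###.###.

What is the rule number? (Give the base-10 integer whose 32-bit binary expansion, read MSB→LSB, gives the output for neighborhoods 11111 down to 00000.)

  #####|#  b31=1 t=0,i=4
  ####.|#  b30=1 t=0,i=5
  ###.#|.  b29=0 t=0,i=6
  ###..|.  b28=0 t=2,i=13
  ##.##|#  b27=1 t=0,i=7
  ##.#.|.  b26=0 t=1,i=6
  ##..#|.  b25=0 t=2,i=0
  ##...|.  b24=0 t=0,i=13
  #.###|.  b23=0 t=1,i=3
  #.##.|.  b22=0 t=0,i=8
  #.#.#|#  b21=1 t=1,i=12
  #.#..|#  b20=1 t=1,i=7
  #..##|#  b19=1 t=4,i=11
  #..#.|.  b18=0 t=1,i=9
  #...#|#  b17=1 t=0,i=0
  #....|#  b16=1 t=2,i=4
  .####|#  b15=1 t=0,i=3
  .###.|.  b14=0 t=1,i=4
  .##.#|.  b13=0 t=0,i=9
  .##..|#  b12=1 t=0,i=12
  .#.##|#  b11=1 t=1,i=13
  .#.#.|#  b10=1 t=1,i=11
  .#..#|.  b9=0 t=1,i=8
  .#...|#  b8=1 t=2,i=3
  ..###|.  b7=0 t=0,i=2
  ..##.|#  b6=1 t=4,i=12
  ..#.#|.  b5=0 t=1,i=10
  ..#..|#  b4=1 t=2,i=2
  ...##|#  b3=1 t=0,i=1
  ...#.|#  b2=1 t=2,i=6
  ....#|.  b1=0 t=2,i=5
  .....|#  b0=1 t=3,i=13
  bits 11001000001110111001110101011101 = 3359350109

3359350109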